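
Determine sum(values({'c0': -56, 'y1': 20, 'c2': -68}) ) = (-56) + 20 + (-68)
= -104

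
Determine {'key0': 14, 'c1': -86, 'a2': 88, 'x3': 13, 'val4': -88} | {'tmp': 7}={'key0': 14, 'c1': -86, 'a2': 88, 'x3': 13, 'val4': -88, 'tmp': 7}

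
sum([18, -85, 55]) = -12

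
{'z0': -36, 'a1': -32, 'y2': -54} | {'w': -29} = {'z0': -36, 'a1': -32, 'y2': -54, 'w': -29}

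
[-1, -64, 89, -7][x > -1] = keep x where x > -1: -1✗, -64✗, 89✓, -7✗
= [89]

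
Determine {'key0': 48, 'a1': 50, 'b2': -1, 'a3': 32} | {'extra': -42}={'key0': 48, 'a1': 50, 'b2': -1, 'a3': 32, 'extra': -42}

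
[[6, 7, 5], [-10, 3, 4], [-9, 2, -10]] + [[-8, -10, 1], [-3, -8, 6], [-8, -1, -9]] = [[-2, -3, 6], [-13, -5, 10], [-17, 1, -19]]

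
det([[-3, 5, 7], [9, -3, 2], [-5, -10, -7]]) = -593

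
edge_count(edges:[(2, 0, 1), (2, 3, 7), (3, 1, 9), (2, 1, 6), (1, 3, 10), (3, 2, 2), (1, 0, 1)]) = 7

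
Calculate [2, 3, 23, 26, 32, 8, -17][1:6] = [3, 23, 26, 32, 8]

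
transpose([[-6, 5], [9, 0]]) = [[-6, 9], [5, 0]]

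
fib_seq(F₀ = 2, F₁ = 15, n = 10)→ F_2 = F_1 + F_0 = 17
F_3 = F_2 + F_1 = 32
F_4 = F_3 + F_2 = 49
...
= [2, 15, 17, 32, 49, 81, 130, 211, 341, 552]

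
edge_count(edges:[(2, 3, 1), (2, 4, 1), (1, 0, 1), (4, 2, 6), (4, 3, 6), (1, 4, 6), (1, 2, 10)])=7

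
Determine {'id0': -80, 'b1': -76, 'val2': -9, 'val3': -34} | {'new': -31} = {'id0': -80, 'b1': -76, 'val2': -9, 'val3': -34, 'new': -31}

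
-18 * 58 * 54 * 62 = -3495312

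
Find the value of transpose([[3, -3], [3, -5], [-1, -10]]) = [[3, 3, -1], [-3, -5, -10]]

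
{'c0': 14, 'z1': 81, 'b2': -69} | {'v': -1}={'c0': 14, 'z1': 81, 'b2': -69, 'v': -1}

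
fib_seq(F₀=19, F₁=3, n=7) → F_2 = F_1 + F_0 = 22
F_3 = F_2 + F_1 = 25
F_4 = F_3 + F_2 = 47
...
= [19, 3, 22, 25, 47, 72, 119]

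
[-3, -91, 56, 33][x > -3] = [56, 33]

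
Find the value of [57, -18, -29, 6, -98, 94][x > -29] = keep x where x > -29: 57✓, -18✓, -29✗, 6✓, -98✗, 94✓
= [57, -18, 6, 94]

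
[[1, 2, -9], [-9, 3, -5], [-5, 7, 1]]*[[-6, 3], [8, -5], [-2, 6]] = C[0][0] = (1)*(-6) + (2)*(8) + (-9)*(-2) = 28
C[0][1] = (1)*(3) + (2)*(-5) + (-9)*(6) = -61
C[1][0] = (-9)*(-6) + (3)*(8) + (-5)*(-2) = 88
C[1][1] = (-9)*(3) + (3)*(-5) + (-5)*(6) = -72
C[2][0] = (-5)*(-6) + (7)*(8) + (1)*(-2) = 84
C[2][1] = (-5)*(3) + (7)*(-5) + (1)*(6) = -44
= [[28, -61], [88, -72], [84, -44]]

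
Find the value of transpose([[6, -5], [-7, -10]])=[[6, -7], [-5, -10]]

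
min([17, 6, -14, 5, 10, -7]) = -14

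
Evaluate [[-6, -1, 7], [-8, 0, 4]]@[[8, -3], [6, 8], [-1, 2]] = [[-61, 24], [-68, 32]]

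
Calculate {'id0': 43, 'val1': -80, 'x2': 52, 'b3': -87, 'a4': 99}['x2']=52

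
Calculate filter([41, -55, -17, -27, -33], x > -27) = [41, -17]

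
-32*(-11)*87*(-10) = -306240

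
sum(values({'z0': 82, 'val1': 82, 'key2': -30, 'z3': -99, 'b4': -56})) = -21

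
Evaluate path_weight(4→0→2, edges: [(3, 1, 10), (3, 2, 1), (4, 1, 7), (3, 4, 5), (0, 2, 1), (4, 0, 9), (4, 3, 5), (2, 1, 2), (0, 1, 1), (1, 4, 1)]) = 10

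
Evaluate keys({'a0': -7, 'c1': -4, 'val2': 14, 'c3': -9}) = ['a0', 'c1', 'val2', 'c3']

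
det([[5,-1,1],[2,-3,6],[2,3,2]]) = -116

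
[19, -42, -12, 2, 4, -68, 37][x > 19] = keep x where x > 19: 19✗, -42✗, -12✗, 2✗, 4✗, -68✗, 37✓
= [37]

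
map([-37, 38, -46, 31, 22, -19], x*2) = -37*2=-74, 38*2=76, -46*2=-92, 31*2=62, 22*2=44, -19*2=-38
= [-74, 76, -92, 62, 44, -38]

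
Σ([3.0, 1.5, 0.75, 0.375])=3.0 + 1.5 + 0.75 + 0.375
= 5.625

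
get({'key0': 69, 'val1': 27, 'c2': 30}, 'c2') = 30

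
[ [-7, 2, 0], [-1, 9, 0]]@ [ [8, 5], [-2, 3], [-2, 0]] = C[0][0] = (-7)*(8) + (2)*(-2) + (0)*(-2) = -60
C[0][1] = (-7)*(5) + (2)*(3) + (0)*(0) = -29
C[1][0] = (-1)*(8) + (9)*(-2) + (0)*(-2) = -26
C[1][1] = (-1)*(5) + (9)*(3) + (0)*(0) = 22
= [[-60, -29], [-26, 22]]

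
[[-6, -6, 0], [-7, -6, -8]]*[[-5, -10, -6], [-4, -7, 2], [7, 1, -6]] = C[0][0] = (-6)*(-5) + (-6)*(-4) + (0)*(7) = 54
C[0][1] = (-6)*(-10) + (-6)*(-7) + (0)*(1) = 102
C[0][2] = (-6)*(-6) + (-6)*(2) + (0)*(-6) = 24
C[1][0] = (-7)*(-5) + (-6)*(-4) + (-8)*(7) = 3
C[1][1] = (-7)*(-10) + (-6)*(-7) + (-8)*(1) = 104
C[1][2] = (-7)*(-6) + (-6)*(2) + (-8)*(-6) = 78
= [[54, 102, 24], [3, 104, 78]]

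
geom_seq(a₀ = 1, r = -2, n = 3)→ [1, -2, 4]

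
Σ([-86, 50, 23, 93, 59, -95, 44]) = 88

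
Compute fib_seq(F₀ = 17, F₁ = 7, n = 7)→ [17, 7, 24, 31, 55, 86, 141]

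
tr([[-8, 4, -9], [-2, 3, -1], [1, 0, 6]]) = diagonal: (-8) + 3 + 6
= 1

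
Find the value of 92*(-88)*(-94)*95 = 72297280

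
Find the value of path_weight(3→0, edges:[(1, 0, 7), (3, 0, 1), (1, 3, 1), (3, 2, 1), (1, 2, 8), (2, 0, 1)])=w(3→0)=1
= 1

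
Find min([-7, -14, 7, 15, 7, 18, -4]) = -14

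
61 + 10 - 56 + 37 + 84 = 136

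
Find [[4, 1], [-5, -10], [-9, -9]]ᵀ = [[4, -5, -9], [1, -10, -9]]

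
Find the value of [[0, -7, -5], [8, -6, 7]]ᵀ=[[0, 8], [-7, -6], [-5, 7]]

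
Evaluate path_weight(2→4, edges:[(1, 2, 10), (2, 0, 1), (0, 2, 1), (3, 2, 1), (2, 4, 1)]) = 1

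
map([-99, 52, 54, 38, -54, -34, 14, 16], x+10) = -99+10=-89, 52+10=62, 54+10=64, 38+10=48, -54+10=-44, -34+10=-24, 14+10=24, 16+10=26
= [-89, 62, 64, 48, -44, -24, 24, 26]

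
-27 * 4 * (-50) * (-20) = -108000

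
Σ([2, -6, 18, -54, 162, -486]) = -364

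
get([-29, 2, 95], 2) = 95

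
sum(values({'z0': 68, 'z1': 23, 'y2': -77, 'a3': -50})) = 68 + 23 + (-77) + (-50)
= -36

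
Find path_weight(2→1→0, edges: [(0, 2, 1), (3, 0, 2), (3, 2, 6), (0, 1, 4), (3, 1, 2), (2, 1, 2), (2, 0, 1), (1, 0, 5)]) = 7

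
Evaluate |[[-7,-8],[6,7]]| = (-7)*(7) - (-8)*(6)
= -1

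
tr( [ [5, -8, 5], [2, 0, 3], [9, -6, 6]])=11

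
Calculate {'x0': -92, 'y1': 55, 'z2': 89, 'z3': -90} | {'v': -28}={'x0': -92, 'y1': 55, 'z2': 89, 'z3': -90, 'v': -28}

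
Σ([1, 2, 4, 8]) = 1 + 2 + 4 + 8
= 15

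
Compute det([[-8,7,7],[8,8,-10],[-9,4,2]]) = (1)*(-8)*det([[8, -10], [4, 2]]) + (-1)*(7)*det([[8, -10], [-9, 2]]) + (1)*(7)*det([[8, 8], [-9, 4]])
= -448 + 518 + 728
= 798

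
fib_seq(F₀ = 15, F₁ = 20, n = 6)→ [15, 20, 35, 55, 90, 145]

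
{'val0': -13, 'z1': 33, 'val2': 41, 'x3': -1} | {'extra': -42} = {'val0': -13, 'z1': 33, 'val2': 41, 'x3': -1, 'extra': -42}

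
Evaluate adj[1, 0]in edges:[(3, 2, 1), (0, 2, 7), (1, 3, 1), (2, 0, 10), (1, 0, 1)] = 1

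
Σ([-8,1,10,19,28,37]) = 87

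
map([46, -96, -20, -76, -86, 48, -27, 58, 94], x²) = (46)²=2116, (-96)²=9216, (-20)²=400, (-76)²=5776, (-86)²=7396, (48)²=2304, (-27)²=729, (58)²=3364, (94)²=8836
= [2116, 9216, 400, 5776, 7396, 2304, 729, 3364, 8836]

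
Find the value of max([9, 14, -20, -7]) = 14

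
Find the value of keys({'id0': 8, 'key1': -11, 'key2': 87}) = ['id0', 'key1', 'key2']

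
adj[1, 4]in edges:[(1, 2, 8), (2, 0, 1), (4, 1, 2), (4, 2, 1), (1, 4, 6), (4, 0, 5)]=6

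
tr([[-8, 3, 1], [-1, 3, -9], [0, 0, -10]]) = diagonal: (-8) + 3 + (-10)
= -15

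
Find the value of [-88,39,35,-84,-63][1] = 39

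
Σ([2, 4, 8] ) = 14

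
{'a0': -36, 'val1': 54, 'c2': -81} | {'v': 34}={'a0': -36, 'val1': 54, 'c2': -81, 'v': 34}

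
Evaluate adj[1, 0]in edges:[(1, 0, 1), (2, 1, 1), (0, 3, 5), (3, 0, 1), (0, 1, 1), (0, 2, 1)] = 1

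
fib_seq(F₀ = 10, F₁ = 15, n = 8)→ [10, 15, 25, 40, 65, 105, 170, 275]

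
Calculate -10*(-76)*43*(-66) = -2156880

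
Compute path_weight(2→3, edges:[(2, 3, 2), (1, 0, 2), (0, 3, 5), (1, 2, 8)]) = w(2→3)=2
= 2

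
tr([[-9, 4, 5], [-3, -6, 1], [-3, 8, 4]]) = -11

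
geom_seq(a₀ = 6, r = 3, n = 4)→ [6, 18, 54, 162]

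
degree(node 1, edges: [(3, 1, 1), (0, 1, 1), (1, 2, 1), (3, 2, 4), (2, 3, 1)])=incident: (3,1), (0,1), (1,2)
= 3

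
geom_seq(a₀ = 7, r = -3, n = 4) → [7, -21, 63, -189]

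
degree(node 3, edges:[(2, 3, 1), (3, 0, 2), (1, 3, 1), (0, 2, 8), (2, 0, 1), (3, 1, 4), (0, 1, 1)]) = 4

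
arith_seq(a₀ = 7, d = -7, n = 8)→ [7, 0, -7, -14, -21, -28, -35, -42]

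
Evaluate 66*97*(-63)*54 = -21779604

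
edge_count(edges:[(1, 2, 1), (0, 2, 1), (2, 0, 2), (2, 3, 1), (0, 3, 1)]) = 5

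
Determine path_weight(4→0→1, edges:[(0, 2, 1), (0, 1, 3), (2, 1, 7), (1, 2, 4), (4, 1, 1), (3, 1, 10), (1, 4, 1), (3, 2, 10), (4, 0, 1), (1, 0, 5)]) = 4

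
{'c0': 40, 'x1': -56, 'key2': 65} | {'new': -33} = {'c0': 40, 'x1': -56, 'key2': 65, 'new': -33}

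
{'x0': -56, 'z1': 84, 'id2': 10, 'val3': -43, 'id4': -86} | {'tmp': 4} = {'x0': -56, 'z1': 84, 'id2': 10, 'val3': -43, 'id4': -86, 'tmp': 4}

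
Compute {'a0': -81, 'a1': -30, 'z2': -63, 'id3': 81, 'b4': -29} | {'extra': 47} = {'a0': -81, 'a1': -30, 'z2': -63, 'id3': 81, 'b4': -29, 'extra': 47}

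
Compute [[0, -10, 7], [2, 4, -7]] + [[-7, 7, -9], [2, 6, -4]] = [[-7, -3, -2], [4, 10, -11]]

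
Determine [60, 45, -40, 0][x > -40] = [60, 45, 0]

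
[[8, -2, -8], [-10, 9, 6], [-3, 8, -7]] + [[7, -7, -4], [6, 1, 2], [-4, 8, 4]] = [[15, -9, -12], [-4, 10, 8], [-7, 16, -3]]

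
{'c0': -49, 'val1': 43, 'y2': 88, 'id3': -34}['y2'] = 88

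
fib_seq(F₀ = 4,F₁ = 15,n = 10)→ F_2 = F_1 + F_0 = 19
F_3 = F_2 + F_1 = 34
F_4 = F_3 + F_2 = 53
...
= [4, 15, 19, 34, 53, 87, 140, 227, 367, 594]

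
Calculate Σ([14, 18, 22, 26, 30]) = 14 + 18 + 22 + 26 + 30
= 110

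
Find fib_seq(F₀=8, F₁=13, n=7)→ F_2 = F_1 + F_0 = 21
F_3 = F_2 + F_1 = 34
F_4 = F_3 + F_2 = 55
...
= [8, 13, 21, 34, 55, 89, 144]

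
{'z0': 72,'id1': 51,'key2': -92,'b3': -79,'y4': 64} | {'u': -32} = {'z0': 72, 'id1': 51, 'key2': -92, 'b3': -79, 'y4': 64, 'u': -32}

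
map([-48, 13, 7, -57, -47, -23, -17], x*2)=-48*2=-96, 13*2=26, 7*2=14, -57*2=-114, -47*2=-94, -23*2=-46, -17*2=-34
= [-96, 26, 14, -114, -94, -46, -34]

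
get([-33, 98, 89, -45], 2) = 89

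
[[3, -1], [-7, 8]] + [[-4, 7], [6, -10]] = [[-1, 6], [-1, -2]]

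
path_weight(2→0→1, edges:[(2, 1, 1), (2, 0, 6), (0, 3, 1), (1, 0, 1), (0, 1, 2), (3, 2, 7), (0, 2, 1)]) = w(2→0)=6 + w(0→1)=2
= 8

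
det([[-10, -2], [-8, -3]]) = (-10)*(-3) - (-2)*(-8)
= 14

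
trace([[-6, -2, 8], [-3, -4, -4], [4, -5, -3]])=diagonal: (-6) + (-4) + (-3)
= -13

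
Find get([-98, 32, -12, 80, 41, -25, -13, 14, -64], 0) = -98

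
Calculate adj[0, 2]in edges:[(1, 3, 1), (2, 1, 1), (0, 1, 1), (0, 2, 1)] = 1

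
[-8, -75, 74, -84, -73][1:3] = [-75, 74]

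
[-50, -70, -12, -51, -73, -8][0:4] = [-50, -70, -12, -51]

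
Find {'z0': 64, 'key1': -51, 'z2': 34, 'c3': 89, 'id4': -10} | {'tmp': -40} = {'z0': 64, 'key1': -51, 'z2': 34, 'c3': 89, 'id4': -10, 'tmp': -40}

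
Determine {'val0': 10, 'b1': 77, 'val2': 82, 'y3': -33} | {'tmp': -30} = {'val0': 10, 'b1': 77, 'val2': 82, 'y3': -33, 'tmp': -30}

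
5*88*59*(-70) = -1817200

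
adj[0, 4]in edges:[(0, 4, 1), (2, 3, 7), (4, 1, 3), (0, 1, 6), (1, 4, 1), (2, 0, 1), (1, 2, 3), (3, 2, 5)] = 1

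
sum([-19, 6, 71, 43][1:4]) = 120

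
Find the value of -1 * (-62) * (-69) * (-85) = 363630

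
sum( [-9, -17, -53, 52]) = (-9) + (-17) + (-53) + 52
= -27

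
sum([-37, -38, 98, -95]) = -72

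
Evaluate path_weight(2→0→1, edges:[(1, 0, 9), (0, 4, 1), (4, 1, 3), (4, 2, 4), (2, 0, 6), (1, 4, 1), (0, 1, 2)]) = w(2→0)=6 + w(0→1)=2
= 8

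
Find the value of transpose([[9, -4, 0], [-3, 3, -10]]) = [[9, -3], [-4, 3], [0, -10]]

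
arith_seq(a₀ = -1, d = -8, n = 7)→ a_0 = -1 + 0*-8 = -1
a_1 = -1 + 1*-8 = -9
a_2 = -1 + 2*-8 = -17
...
= [-1, -9, -17, -25, -33, -41, -49]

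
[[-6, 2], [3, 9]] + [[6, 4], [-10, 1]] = [[0, 6], [-7, 10]]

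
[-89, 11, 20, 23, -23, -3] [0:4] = [-89, 11, 20, 23]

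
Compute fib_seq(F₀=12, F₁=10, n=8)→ F_2 = F_1 + F_0 = 22
F_3 = F_2 + F_1 = 32
F_4 = F_3 + F_2 = 54
...
= [12, 10, 22, 32, 54, 86, 140, 226]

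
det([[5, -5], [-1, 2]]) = 5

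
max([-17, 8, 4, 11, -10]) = 11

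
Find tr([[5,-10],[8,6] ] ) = 11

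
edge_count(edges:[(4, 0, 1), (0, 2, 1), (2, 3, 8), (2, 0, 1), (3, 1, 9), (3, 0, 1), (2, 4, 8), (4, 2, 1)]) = 8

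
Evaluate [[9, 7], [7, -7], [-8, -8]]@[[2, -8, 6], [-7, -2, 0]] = [[-31, -86, 54], [63, -42, 42], [40, 80, -48]]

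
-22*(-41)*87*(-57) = -4473018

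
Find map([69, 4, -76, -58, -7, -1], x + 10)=[79, 14, -66, -48, 3, 9]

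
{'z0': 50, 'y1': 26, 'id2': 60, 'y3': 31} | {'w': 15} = {'z0': 50, 'y1': 26, 'id2': 60, 'y3': 31, 'w': 15}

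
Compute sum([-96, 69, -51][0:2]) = -27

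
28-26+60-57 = 5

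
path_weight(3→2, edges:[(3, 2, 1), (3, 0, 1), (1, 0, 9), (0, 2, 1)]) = 1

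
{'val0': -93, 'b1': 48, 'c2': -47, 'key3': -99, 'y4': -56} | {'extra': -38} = {'val0': -93, 'b1': 48, 'c2': -47, 'key3': -99, 'y4': -56, 'extra': -38}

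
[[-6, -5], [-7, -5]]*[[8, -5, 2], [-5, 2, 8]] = [[-23, 20, -52], [-31, 25, -54]]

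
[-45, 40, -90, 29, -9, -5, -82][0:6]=[-45, 40, -90, 29, -9, -5]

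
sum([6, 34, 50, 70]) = 6 + 34 + 50 + 70
= 160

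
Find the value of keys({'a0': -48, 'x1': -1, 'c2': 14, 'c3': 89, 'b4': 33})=['a0', 'x1', 'c2', 'c3', 'b4']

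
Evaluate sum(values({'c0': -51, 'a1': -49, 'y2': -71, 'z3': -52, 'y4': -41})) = (-51) + (-49) + (-71) + (-52) + (-41)
= -264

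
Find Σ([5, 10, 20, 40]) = 5 + 10 + 20 + 40
= 75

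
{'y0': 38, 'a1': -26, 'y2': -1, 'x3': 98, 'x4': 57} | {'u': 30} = {'y0': 38, 'a1': -26, 'y2': -1, 'x3': 98, 'x4': 57, 'u': 30}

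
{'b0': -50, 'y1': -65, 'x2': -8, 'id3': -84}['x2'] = -8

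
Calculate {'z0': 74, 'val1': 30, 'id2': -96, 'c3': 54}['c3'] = 54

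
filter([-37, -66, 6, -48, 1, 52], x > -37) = [6, 1, 52]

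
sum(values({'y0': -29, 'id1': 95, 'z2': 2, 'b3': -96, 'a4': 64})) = (-29) + 95 + 2 + (-96) + 64
= 36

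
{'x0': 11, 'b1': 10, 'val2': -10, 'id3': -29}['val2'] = -10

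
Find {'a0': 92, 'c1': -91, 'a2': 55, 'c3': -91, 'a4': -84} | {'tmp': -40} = {'a0': 92, 'c1': -91, 'a2': 55, 'c3': -91, 'a4': -84, 'tmp': -40}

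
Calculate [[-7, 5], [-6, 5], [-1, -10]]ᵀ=[[-7, -6, -1], [5, 5, -10]]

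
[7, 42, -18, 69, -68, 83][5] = 83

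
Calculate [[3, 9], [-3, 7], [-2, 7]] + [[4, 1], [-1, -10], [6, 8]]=[[7, 10], [-4, -3], [4, 15]]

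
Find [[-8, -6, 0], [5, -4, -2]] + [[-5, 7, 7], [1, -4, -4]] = [[-13, 1, 7], [6, -8, -6]]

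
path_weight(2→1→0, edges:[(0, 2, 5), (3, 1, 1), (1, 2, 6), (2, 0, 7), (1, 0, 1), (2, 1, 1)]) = w(2→1)=1 + w(1→0)=1
= 2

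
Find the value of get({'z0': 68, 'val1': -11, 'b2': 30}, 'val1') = -11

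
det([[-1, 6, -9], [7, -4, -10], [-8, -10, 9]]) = 1156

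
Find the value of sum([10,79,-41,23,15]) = 10 + 79 + (-41) + 23 + 15
= 86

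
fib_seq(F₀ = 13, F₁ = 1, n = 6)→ [13, 1, 14, 15, 29, 44]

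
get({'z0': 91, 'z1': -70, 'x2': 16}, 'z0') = 91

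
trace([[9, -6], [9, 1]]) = 10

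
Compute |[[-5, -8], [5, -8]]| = 80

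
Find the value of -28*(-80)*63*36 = 5080320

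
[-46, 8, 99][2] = 99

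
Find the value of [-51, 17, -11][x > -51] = keep x where x > -51: -51✗, 17✓, -11✓
= [17, -11]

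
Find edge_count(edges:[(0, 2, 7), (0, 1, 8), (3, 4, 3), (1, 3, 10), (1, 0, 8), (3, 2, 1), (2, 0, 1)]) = 7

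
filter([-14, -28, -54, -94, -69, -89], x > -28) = [-14]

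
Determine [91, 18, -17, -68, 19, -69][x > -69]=[91, 18, -17, -68, 19]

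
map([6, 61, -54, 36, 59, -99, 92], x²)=(6)²=36, (61)²=3721, (-54)²=2916, (36)²=1296, (59)²=3481, (-99)²=9801, (92)²=8464
= [36, 3721, 2916, 1296, 3481, 9801, 8464]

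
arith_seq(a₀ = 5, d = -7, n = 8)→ [5, -2, -9, -16, -23, -30, -37, -44]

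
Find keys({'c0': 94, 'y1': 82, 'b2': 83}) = ['c0', 'y1', 'b2']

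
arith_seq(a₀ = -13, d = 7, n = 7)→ [-13, -6, 1, 8, 15, 22, 29]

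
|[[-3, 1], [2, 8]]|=-26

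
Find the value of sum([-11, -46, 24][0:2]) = slice → [-11, -46]
(-11) + (-46)
= -57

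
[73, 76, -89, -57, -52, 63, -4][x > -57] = keep x where x > -57: 73✓, 76✓, -89✗, -57✗, -52✓, 63✓, -4✓
= [73, 76, -52, 63, -4]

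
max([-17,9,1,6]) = 9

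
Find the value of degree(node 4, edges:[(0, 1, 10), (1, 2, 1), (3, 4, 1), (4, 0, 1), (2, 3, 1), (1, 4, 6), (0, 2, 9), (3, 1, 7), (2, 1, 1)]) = incident: (3,4), (4,0), (1,4)
= 3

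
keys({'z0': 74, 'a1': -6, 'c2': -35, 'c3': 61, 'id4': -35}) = ['z0', 'a1', 'c2', 'c3', 'id4']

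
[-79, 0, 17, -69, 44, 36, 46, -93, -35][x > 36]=[44, 46]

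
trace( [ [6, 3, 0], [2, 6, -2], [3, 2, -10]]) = 2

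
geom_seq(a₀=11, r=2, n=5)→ [11, 22, 44, 88, 176]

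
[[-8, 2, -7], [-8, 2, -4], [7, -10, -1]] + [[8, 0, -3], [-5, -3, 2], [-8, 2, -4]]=[[0, 2, -10], [-13, -1, -2], [-1, -8, -5]]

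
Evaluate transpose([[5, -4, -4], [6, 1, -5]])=[[5, 6], [-4, 1], [-4, -5]]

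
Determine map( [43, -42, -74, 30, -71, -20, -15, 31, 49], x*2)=[86, -84, -148, 60, -142, -40, -30, 62, 98]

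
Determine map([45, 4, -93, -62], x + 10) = 45+10=55, 4+10=14, -93+10=-83, -62+10=-52
= [55, 14, -83, -52]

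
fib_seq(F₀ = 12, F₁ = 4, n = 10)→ [12, 4, 16, 20, 36, 56, 92, 148, 240, 388]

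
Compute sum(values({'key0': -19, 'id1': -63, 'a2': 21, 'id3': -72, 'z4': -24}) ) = (-19) + (-63) + 21 + (-72) + (-24)
= -157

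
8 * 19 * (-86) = -13072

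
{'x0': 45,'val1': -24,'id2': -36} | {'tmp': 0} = {'x0': 45, 'val1': -24, 'id2': -36, 'tmp': 0}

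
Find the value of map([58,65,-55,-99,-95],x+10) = 58+10=68, 65+10=75, -55+10=-45, -99+10=-89, -95+10=-85
= [68, 75, -45, -89, -85]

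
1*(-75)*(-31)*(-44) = -102300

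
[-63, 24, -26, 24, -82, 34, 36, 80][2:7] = [-26, 24, -82, 34, 36]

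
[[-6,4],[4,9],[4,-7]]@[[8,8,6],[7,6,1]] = C[0][0] = (-6)*(8) + (4)*(7) = -20
C[0][1] = (-6)*(8) + (4)*(6) = -24
C[0][2] = (-6)*(6) + (4)*(1) = -32
C[1][0] = (4)*(8) + (9)*(7) = 95
C[1][1] = (4)*(8) + (9)*(6) = 86
C[1][2] = (4)*(6) + (9)*(1) = 33
... (3 more cells)
= [[-20, -24, -32], [95, 86, 33], [-17, -10, 17]]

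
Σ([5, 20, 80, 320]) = 425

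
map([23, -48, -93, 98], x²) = [529, 2304, 8649, 9604]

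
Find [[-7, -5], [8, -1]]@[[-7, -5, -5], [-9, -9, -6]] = C[0][0] = (-7)*(-7) + (-5)*(-9) = 94
C[0][1] = (-7)*(-5) + (-5)*(-9) = 80
C[0][2] = (-7)*(-5) + (-5)*(-6) = 65
C[1][0] = (8)*(-7) + (-1)*(-9) = -47
C[1][1] = (8)*(-5) + (-1)*(-9) = -31
C[1][2] = (8)*(-5) + (-1)*(-6) = -34
= [[94, 80, 65], [-47, -31, -34]]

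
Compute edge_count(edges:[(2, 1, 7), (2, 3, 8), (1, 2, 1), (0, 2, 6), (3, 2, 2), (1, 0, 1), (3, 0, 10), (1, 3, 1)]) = 8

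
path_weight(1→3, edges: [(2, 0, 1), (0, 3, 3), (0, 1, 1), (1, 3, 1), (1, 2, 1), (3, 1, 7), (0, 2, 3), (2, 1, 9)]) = w(1→3)=1
= 1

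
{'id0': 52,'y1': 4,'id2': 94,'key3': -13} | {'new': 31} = {'id0': 52, 'y1': 4, 'id2': 94, 'key3': -13, 'new': 31}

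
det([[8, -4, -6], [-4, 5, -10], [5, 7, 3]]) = 1150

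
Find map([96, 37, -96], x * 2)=96*2=192, 37*2=74, -96*2=-192
= [192, 74, -192]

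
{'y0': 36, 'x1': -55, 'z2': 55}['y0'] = 36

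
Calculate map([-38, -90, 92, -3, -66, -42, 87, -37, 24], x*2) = -38*2=-76, -90*2=-180, 92*2=184, -3*2=-6, -66*2=-132, -42*2=-84, 87*2=174, -37*2=-74, 24*2=48
= [-76, -180, 184, -6, -132, -84, 174, -74, 48]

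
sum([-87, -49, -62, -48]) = (-87) + (-49) + (-62) + (-48)
= -246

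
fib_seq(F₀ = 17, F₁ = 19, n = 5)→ F_2 = F_1 + F_0 = 36
F_3 = F_2 + F_1 = 55
F_4 = F_3 + F_2 = 91
= [17, 19, 36, 55, 91]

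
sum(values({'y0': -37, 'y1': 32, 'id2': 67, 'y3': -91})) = -29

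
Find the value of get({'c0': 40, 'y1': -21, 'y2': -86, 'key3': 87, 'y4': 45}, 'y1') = -21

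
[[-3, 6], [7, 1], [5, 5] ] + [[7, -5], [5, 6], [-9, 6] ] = [[4, 1], [12, 7], [-4, 11]]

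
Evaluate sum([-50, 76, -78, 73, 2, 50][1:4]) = slice → [76, -78, 73]
76 + (-78) + 73
= 71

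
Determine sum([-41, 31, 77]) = 67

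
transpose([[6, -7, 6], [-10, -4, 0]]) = [[6, -10], [-7, -4], [6, 0]]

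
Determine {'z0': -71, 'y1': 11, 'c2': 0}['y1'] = 11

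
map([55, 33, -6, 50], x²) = (55)²=3025, (33)²=1089, (-6)²=36, (50)²=2500
= [3025, 1089, 36, 2500]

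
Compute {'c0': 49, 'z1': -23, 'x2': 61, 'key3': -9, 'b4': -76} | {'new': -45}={'c0': 49, 'z1': -23, 'x2': 61, 'key3': -9, 'b4': -76, 'new': -45}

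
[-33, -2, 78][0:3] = [-33, -2, 78]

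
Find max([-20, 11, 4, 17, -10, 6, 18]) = 18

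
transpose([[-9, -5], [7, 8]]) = [[-9, 7], [-5, 8]]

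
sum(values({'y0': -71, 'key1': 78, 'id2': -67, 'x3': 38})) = -22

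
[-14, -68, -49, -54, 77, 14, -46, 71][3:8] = [-54, 77, 14, -46, 71]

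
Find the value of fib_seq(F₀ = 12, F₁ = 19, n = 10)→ F_2 = F_1 + F_0 = 31
F_3 = F_2 + F_1 = 50
F_4 = F_3 + F_2 = 81
...
= [12, 19, 31, 50, 81, 131, 212, 343, 555, 898]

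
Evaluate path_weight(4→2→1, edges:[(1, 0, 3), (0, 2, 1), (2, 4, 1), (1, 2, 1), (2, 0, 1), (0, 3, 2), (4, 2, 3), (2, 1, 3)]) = w(4→2)=3 + w(2→1)=3
= 6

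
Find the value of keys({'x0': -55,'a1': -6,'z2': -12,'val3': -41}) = ['x0', 'a1', 'z2', 'val3']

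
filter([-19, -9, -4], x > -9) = [-4]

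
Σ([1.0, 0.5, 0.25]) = 1.0 + 0.5 + 0.25
= 1.75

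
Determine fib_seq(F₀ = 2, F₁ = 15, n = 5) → [2, 15, 17, 32, 49]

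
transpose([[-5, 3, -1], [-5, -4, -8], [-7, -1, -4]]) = [[-5, -5, -7], [3, -4, -1], [-1, -8, -4]]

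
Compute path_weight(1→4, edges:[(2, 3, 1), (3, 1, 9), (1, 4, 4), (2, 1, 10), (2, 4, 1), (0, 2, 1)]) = w(1→4)=4
= 4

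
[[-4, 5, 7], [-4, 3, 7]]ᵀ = [[-4, -4], [5, 3], [7, 7]]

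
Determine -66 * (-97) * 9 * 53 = 3053754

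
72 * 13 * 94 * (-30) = -2639520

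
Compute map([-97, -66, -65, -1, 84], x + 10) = [-87, -56, -55, 9, 94]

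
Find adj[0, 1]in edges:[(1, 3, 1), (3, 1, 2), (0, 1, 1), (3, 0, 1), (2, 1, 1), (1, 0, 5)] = 1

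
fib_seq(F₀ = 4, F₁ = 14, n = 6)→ F_2 = F_1 + F_0 = 18
F_3 = F_2 + F_1 = 32
F_4 = F_3 + F_2 = 50
...
= [4, 14, 18, 32, 50, 82]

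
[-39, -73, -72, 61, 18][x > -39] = [61, 18]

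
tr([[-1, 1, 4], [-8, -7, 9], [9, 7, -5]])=diagonal: (-1) + (-7) + (-5)
= -13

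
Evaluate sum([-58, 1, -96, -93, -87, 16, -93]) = (-58) + 1 + (-96) + (-93) + (-87) + 16 + (-93)
= -410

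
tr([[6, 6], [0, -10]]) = diagonal: 6 + (-10)
= -4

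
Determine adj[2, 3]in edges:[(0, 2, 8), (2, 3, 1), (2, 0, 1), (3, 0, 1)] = 1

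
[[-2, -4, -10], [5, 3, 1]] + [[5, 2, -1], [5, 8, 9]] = [[3, -2, -11], [10, 11, 10]]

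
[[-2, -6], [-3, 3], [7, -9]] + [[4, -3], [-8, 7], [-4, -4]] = [[2, -9], [-11, 10], [3, -13]]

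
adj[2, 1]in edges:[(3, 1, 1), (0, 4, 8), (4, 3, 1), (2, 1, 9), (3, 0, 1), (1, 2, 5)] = 9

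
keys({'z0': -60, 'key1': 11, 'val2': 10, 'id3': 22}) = ['z0', 'key1', 'val2', 'id3']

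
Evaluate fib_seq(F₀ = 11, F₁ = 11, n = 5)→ [11, 11, 22, 33, 55]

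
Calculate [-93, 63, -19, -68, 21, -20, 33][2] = -19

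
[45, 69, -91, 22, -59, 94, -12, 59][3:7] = [22, -59, 94, -12]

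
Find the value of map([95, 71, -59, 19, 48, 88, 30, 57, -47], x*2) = [190, 142, -118, 38, 96, 176, 60, 114, -94]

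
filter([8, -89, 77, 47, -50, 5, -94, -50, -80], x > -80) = keep x where x > -80: 8✓, -89✗, 77✓, 47✓, -50✓, 5✓, -94✗, -50✓, -80✗
= [8, 77, 47, -50, 5, -50]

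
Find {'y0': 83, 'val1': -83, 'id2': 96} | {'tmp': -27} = {'y0': 83, 'val1': -83, 'id2': 96, 'tmp': -27}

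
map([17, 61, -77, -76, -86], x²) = [289, 3721, 5929, 5776, 7396]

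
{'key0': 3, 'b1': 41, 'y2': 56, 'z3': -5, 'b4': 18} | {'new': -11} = {'key0': 3, 'b1': 41, 'y2': 56, 'z3': -5, 'b4': 18, 'new': -11}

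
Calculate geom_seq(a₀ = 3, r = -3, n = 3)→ a_0 = 3*(-3)^0 = 3
a_1 = 3*(-3)^1 = -9
a_2 = 3*(-3)^2 = 27
= [3, -9, 27]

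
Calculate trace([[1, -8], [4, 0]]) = diagonal: 1 + 0
= 1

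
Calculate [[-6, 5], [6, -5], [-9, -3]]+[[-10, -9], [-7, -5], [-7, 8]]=[[-16, -4], [-1, -10], [-16, 5]]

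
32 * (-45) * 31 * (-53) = 2365920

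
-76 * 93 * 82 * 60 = -34774560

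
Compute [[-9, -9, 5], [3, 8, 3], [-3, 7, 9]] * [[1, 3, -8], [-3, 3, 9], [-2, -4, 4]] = C[0][0] = (-9)*(1) + (-9)*(-3) + (5)*(-2) = 8
C[0][1] = (-9)*(3) + (-9)*(3) + (5)*(-4) = -74
C[0][2] = (-9)*(-8) + (-9)*(9) + (5)*(4) = 11
C[1][0] = (3)*(1) + (8)*(-3) + (3)*(-2) = -27
C[1][1] = (3)*(3) + (8)*(3) + (3)*(-4) = 21
C[1][2] = (3)*(-8) + (8)*(9) + (3)*(4) = 60
... (3 more cells)
= [[8, -74, 11], [-27, 21, 60], [-42, -24, 123]]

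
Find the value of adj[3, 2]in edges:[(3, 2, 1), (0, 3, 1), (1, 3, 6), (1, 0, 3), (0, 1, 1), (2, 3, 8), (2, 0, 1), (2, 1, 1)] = 1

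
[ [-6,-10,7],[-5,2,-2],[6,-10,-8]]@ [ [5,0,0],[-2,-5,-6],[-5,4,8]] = C[0][0] = (-6)*(5) + (-10)*(-2) + (7)*(-5) = -45
C[0][1] = (-6)*(0) + (-10)*(-5) + (7)*(4) = 78
C[0][2] = (-6)*(0) + (-10)*(-6) + (7)*(8) = 116
C[1][0] = (-5)*(5) + (2)*(-2) + (-2)*(-5) = -19
C[1][1] = (-5)*(0) + (2)*(-5) + (-2)*(4) = -18
C[1][2] = (-5)*(0) + (2)*(-6) + (-2)*(8) = -28
... (3 more cells)
= [[-45, 78, 116], [-19, -18, -28], [90, 18, -4]]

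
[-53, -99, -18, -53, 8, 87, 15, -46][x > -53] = [-18, 8, 87, 15, -46]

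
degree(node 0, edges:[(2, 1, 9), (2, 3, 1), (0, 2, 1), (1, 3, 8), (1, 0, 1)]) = 2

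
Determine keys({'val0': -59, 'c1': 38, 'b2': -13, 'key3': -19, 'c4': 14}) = ['val0', 'c1', 'b2', 'key3', 'c4']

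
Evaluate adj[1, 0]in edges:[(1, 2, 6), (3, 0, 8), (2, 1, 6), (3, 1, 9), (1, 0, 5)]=5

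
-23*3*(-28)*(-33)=-63756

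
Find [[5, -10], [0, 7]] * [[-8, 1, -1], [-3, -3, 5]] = C[0][0] = (5)*(-8) + (-10)*(-3) = -10
C[0][1] = (5)*(1) + (-10)*(-3) = 35
C[0][2] = (5)*(-1) + (-10)*(5) = -55
C[1][0] = (0)*(-8) + (7)*(-3) = -21
C[1][1] = (0)*(1) + (7)*(-3) = -21
C[1][2] = (0)*(-1) + (7)*(5) = 35
= [[-10, 35, -55], [-21, -21, 35]]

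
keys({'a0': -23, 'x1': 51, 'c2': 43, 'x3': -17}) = ['a0', 'x1', 'c2', 'x3']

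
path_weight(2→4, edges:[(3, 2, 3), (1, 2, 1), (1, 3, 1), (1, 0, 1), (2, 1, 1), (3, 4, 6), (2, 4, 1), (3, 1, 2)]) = w(2→4)=1
= 1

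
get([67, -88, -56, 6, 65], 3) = 6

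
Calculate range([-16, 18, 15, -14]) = 34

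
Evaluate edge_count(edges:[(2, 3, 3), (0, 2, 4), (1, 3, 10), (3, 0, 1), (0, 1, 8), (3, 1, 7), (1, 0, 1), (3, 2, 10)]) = 8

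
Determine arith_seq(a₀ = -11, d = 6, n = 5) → a_0 = -11 + 0*6 = -11
a_1 = -11 + 1*6 = -5
a_2 = -11 + 2*6 = 1
...
= [-11, -5, 1, 7, 13]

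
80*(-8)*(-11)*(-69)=-485760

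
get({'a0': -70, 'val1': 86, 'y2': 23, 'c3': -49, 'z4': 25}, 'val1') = 86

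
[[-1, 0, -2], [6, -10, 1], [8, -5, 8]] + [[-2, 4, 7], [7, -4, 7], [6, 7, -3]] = [[-3, 4, 5], [13, -14, 8], [14, 2, 5]]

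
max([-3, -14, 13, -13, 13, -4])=13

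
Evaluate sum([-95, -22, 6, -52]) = (-95) + (-22) + 6 + (-52)
= -163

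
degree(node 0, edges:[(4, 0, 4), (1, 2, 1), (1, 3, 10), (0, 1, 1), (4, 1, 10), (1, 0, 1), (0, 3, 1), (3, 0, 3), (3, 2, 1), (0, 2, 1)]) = incident: (4,0), (0,1), (1,0), (0,3), (3,0), (0,2)
= 6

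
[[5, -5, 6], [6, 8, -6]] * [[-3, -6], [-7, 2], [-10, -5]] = C[0][0] = (5)*(-3) + (-5)*(-7) + (6)*(-10) = -40
C[0][1] = (5)*(-6) + (-5)*(2) + (6)*(-5) = -70
C[1][0] = (6)*(-3) + (8)*(-7) + (-6)*(-10) = -14
C[1][1] = (6)*(-6) + (8)*(2) + (-6)*(-5) = 10
= [[-40, -70], [-14, 10]]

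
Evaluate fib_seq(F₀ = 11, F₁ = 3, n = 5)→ [11, 3, 14, 17, 31]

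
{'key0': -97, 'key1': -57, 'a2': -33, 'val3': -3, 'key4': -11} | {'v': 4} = {'key0': -97, 'key1': -57, 'a2': -33, 'val3': -3, 'key4': -11, 'v': 4}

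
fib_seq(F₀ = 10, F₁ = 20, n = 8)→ [10, 20, 30, 50, 80, 130, 210, 340]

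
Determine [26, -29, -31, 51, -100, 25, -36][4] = -100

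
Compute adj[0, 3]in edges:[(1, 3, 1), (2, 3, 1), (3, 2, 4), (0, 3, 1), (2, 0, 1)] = 1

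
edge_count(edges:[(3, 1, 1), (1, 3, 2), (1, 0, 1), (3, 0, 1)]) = 4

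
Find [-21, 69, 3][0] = -21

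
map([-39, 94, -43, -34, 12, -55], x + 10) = -39+10=-29, 94+10=104, -43+10=-33, -34+10=-24, 12+10=22, -55+10=-45
= [-29, 104, -33, -24, 22, -45]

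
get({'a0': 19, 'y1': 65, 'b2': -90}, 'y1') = 65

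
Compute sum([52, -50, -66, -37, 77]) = -24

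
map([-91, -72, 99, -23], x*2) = [-182, -144, 198, -46]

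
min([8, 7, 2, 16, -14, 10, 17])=-14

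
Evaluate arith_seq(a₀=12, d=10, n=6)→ a_0 = 12 + 0*10 = 12
a_1 = 12 + 1*10 = 22
a_2 = 12 + 2*10 = 32
...
= [12, 22, 32, 42, 52, 62]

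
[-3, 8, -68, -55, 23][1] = 8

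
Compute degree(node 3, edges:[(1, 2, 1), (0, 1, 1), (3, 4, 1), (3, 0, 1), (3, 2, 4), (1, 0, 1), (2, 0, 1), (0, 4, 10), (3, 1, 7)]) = incident: (3,4), (3,0), (3,2), (3,1)
= 4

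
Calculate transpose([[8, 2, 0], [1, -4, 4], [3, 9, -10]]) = [[8, 1, 3], [2, -4, 9], [0, 4, -10]]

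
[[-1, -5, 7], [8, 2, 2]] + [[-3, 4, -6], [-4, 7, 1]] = [[-4, -1, 1], [4, 9, 3]]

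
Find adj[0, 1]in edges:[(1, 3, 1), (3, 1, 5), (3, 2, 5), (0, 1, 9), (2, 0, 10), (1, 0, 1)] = 9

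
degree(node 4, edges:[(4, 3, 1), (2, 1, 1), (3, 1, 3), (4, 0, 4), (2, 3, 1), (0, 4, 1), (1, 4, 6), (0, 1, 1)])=incident: (4,3), (4,0), (0,4), (1,4)
= 4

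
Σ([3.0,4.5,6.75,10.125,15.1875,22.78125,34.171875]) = 3.0 + 4.5 + 6.75 + 10.125 + 15.1875 + 22.78125 + 34.171875
= 96.515625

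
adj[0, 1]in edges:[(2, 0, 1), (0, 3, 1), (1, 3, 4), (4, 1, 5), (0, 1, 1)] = 1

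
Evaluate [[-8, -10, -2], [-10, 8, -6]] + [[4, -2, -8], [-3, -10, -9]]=[[-4, -12, -10], [-13, -2, -15]]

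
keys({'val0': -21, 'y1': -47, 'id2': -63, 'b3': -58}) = ['val0', 'y1', 'id2', 'b3']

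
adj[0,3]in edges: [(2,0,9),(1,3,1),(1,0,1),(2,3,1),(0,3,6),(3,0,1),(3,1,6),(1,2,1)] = 6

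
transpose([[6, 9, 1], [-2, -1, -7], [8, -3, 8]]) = [[6, -2, 8], [9, -1, -3], [1, -7, 8]]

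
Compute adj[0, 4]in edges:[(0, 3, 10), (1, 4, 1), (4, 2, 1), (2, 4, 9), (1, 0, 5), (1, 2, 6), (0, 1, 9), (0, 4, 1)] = 1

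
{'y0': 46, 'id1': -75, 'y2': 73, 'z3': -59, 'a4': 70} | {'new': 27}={'y0': 46, 'id1': -75, 'y2': 73, 'z3': -59, 'a4': 70, 'new': 27}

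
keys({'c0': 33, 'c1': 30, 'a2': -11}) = ['c0', 'c1', 'a2']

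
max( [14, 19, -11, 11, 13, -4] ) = 19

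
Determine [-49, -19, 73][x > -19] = [73]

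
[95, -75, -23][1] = -75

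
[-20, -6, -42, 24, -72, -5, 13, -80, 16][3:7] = [24, -72, -5, 13]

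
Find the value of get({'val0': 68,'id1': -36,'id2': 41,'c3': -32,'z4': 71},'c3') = -32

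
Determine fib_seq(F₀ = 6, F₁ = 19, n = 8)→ [6, 19, 25, 44, 69, 113, 182, 295]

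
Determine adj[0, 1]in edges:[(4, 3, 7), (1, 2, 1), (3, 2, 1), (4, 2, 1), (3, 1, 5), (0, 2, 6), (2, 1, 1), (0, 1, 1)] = 1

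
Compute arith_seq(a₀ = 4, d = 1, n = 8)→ a_0 = 4 + 0*1 = 4
a_1 = 4 + 1*1 = 5
a_2 = 4 + 2*1 = 6
...
= [4, 5, 6, 7, 8, 9, 10, 11]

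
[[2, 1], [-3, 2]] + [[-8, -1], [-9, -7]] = [[-6, 0], [-12, -5]]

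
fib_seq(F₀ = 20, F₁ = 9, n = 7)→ F_2 = F_1 + F_0 = 29
F_3 = F_2 + F_1 = 38
F_4 = F_3 + F_2 = 67
...
= [20, 9, 29, 38, 67, 105, 172]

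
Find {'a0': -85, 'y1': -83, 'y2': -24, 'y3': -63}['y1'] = -83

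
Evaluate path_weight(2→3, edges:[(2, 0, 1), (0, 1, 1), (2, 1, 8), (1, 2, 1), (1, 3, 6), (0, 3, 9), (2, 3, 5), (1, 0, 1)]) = 5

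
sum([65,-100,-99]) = 65 + (-100) + (-99)
= -134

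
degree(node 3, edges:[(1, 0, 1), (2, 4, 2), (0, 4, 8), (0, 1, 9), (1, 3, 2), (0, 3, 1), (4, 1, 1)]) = incident: (1,3), (0,3)
= 2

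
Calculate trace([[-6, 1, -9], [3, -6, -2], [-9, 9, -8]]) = diagonal: (-6) + (-6) + (-8)
= -20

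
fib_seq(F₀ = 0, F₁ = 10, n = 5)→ [0, 10, 10, 20, 30]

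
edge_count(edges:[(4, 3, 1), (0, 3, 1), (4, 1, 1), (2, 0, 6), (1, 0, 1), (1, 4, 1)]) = 6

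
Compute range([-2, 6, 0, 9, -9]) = 18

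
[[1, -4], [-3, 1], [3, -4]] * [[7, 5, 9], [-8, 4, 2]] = [[39, -11, 1], [-29, -11, -25], [53, -1, 19]]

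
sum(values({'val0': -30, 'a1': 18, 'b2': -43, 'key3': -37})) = -92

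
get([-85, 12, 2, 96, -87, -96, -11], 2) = 2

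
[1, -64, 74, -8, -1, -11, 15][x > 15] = keep x where x > 15: 1✗, -64✗, 74✓, -8✗, -1✗, -11✗, 15✗
= [74]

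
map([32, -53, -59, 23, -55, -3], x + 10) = 32+10=42, -53+10=-43, -59+10=-49, 23+10=33, -55+10=-45, -3+10=7
= [42, -43, -49, 33, -45, 7]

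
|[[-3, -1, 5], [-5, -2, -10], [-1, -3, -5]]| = (1)*(-3)*det([[-2, -10], [-3, -5]]) + (-1)*(-1)*det([[-5, -10], [-1, -5]]) + (1)*(5)*det([[-5, -2], [-1, -3]])
= 60 + 15 + 65
= 140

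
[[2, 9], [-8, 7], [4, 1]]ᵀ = [[2, -8, 4], [9, 7, 1]]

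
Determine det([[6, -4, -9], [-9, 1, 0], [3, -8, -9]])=-351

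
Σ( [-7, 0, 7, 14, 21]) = 35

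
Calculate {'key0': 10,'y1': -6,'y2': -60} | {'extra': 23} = {'key0': 10, 'y1': -6, 'y2': -60, 'extra': 23}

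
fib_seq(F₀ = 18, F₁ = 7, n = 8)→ F_2 = F_1 + F_0 = 25
F_3 = F_2 + F_1 = 32
F_4 = F_3 + F_2 = 57
...
= [18, 7, 25, 32, 57, 89, 146, 235]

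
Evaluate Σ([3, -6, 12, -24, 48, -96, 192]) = 3 + -6 + 12 + -24 + 48 + -96 + 192
= 129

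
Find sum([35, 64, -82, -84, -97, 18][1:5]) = slice → [64, -82, -84, -97]
64 + (-82) + (-84) + (-97)
= -199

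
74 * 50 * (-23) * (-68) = 5786800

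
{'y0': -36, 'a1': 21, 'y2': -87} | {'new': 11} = {'y0': -36, 'a1': 21, 'y2': -87, 'new': 11}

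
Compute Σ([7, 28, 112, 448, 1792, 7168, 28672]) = 7 + 28 + 112 + 448 + 1792 + 7168 + 28672
= 38227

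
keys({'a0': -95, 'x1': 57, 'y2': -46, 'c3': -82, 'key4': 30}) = ['a0', 'x1', 'y2', 'c3', 'key4']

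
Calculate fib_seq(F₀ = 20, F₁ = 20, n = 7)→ [20, 20, 40, 60, 100, 160, 260]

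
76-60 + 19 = 35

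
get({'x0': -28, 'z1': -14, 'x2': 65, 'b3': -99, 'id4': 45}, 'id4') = 45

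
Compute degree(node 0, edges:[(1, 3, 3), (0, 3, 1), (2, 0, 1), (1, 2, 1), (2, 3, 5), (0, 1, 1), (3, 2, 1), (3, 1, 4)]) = incident: (0,3), (2,0), (0,1)
= 3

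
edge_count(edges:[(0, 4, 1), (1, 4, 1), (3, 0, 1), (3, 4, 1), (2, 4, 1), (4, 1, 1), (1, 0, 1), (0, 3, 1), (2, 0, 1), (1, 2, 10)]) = 10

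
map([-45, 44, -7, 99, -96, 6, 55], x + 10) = -45+10=-35, 44+10=54, -7+10=3, 99+10=109, -96+10=-86, 6+10=16, 55+10=65
= [-35, 54, 3, 109, -86, 16, 65]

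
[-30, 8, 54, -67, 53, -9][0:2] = [-30, 8]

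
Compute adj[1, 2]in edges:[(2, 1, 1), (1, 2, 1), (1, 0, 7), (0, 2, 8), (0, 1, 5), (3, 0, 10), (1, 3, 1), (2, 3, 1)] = 1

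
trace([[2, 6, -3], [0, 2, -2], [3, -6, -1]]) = 3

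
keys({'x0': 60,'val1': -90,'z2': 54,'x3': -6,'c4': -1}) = ['x0', 'val1', 'z2', 'x3', 'c4']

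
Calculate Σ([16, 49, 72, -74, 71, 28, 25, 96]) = 16 + 49 + 72 + (-74) + 71 + 28 + 25 + 96
= 283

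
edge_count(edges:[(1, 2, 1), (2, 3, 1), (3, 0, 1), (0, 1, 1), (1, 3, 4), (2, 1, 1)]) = 6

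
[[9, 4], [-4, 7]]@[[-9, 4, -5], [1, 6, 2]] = [[-77, 60, -37], [43, 26, 34]]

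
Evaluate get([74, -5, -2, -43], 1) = -5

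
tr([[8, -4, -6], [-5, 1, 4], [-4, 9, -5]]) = diagonal: 8 + 1 + (-5)
= 4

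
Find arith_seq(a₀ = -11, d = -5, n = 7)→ a_0 = -11 + 0*-5 = -11
a_1 = -11 + 1*-5 = -16
a_2 = -11 + 2*-5 = -21
...
= [-11, -16, -21, -26, -31, -36, -41]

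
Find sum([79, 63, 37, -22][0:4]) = 157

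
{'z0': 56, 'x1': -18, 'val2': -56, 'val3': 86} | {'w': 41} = {'z0': 56, 'x1': -18, 'val2': -56, 'val3': 86, 'w': 41}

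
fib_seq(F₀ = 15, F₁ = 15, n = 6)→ [15, 15, 30, 45, 75, 120]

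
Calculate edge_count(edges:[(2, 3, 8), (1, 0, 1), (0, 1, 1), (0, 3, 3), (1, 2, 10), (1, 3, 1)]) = 6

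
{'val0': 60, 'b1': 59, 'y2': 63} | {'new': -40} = {'val0': 60, 'b1': 59, 'y2': 63, 'new': -40}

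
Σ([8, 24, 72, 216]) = 320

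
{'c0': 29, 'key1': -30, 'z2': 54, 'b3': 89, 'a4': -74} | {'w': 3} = {'c0': 29, 'key1': -30, 'z2': 54, 'b3': 89, 'a4': -74, 'w': 3}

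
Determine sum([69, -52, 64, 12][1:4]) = 24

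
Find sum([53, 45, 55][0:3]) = slice → [53, 45, 55]
53 + 45 + 55
= 153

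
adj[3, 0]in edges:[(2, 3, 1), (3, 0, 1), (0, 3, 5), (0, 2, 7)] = 1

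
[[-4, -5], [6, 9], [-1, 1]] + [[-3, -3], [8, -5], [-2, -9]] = [[-7, -8], [14, 4], [-3, -8]]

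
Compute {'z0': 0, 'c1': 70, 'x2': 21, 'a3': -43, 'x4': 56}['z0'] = 0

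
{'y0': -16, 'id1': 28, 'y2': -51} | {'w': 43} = {'y0': -16, 'id1': 28, 'y2': -51, 'w': 43}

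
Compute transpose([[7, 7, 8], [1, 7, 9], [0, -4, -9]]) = [[7, 1, 0], [7, 7, -4], [8, 9, -9]]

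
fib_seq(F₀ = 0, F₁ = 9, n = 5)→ F_2 = F_1 + F_0 = 9
F_3 = F_2 + F_1 = 18
F_4 = F_3 + F_2 = 27
= [0, 9, 9, 18, 27]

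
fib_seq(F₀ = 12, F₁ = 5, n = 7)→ F_2 = F_1 + F_0 = 17
F_3 = F_2 + F_1 = 22
F_4 = F_3 + F_2 = 39
...
= [12, 5, 17, 22, 39, 61, 100]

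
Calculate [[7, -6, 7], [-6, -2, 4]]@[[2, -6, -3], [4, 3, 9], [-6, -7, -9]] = [[-52, -109, -138], [-44, 2, -36]]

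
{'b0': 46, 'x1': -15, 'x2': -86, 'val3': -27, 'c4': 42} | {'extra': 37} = {'b0': 46, 'x1': -15, 'x2': -86, 'val3': -27, 'c4': 42, 'extra': 37}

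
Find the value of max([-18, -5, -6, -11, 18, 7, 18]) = 18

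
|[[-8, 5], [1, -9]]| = 67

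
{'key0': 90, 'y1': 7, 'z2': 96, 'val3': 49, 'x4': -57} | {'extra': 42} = {'key0': 90, 'y1': 7, 'z2': 96, 'val3': 49, 'x4': -57, 'extra': 42}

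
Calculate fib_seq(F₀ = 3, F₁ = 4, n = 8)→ [3, 4, 7, 11, 18, 29, 47, 76]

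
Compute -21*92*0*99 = 0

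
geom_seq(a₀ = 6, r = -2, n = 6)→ a_0 = 6*(-2)^0 = 6
a_1 = 6*(-2)^1 = -12
a_2 = 6*(-2)^2 = 24
...
= [6, -12, 24, -48, 96, -192]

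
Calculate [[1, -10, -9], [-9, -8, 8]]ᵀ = [[1, -9], [-10, -8], [-9, 8]]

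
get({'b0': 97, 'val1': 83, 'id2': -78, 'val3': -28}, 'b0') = 97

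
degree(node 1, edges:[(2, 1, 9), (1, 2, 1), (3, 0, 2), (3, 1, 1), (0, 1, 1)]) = incident: (2,1), (1,2), (3,1), (0,1)
= 4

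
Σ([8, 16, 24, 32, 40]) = 120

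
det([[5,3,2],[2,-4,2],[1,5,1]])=-42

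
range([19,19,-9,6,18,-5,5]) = 28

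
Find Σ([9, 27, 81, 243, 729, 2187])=3276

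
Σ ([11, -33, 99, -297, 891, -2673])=-2002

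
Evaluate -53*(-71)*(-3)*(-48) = 541872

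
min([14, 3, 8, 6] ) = 3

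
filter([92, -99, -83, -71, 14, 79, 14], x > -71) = [92, 14, 79, 14]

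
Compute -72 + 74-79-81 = -158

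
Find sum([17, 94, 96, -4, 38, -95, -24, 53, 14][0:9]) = slice → [17, 94, 96, -4, 38, -95, -24, 53, 14]
17 + 94 + 96 + (-4) + 38 + (-95) + (-24) + 53 + 14
= 189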